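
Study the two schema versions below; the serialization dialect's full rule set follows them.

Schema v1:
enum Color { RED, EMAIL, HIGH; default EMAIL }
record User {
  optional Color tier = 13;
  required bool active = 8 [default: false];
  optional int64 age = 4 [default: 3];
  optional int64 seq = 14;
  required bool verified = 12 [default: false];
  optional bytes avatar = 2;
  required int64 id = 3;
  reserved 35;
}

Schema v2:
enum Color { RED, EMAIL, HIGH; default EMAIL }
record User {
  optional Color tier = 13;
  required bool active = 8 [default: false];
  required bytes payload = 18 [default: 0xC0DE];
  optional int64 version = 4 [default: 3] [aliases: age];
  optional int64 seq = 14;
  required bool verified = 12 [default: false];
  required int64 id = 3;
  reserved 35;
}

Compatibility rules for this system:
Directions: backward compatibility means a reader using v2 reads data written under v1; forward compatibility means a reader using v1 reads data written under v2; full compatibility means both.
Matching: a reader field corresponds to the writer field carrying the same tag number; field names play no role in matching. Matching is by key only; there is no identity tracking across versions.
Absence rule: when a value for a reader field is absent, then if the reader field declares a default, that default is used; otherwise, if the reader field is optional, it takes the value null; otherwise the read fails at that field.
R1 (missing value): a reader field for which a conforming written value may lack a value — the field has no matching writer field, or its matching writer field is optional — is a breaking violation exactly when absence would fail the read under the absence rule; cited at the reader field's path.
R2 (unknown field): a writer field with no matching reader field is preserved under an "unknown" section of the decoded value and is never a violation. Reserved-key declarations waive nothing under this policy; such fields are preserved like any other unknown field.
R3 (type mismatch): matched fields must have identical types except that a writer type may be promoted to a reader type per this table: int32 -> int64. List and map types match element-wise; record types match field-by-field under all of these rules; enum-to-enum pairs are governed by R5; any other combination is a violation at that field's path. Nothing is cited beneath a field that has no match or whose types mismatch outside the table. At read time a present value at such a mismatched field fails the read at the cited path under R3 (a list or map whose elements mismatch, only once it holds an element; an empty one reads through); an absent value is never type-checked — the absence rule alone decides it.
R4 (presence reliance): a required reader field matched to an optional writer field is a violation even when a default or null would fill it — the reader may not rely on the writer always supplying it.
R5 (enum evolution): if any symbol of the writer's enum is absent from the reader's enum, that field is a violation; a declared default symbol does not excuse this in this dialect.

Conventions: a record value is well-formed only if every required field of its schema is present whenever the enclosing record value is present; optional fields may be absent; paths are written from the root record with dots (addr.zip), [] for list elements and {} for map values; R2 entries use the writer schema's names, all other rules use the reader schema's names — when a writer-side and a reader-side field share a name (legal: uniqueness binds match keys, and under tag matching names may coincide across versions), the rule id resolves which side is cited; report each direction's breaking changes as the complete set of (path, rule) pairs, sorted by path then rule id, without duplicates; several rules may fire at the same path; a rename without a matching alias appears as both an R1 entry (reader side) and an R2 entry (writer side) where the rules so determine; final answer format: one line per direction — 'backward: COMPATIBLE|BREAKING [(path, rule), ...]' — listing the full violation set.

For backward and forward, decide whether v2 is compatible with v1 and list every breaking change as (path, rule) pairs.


backward: COMPATIBLE []; forward: COMPATIBLE []

the writer's type comes first in each User pair
backward pass over User, reader schema v2, writer schema v1:
  Color -> Color, writer optional: tier aligns to tier
  bool -> bool, writer required: active aligns to active
  payload has no writer counterpart
  int64 -> int64, writer optional: version aligns to age
  int64 -> int64, writer optional: seq aligns to seq
  bool -> bool, writer required: verified aligns to verified
  int64 -> int64, writer required: id aligns to id
  leftover writer field: avatar
  nothing fires on User: backward is COMPATIBLE
forward pass over User, reader schema v1, writer schema v2:
  Color -> Color, writer optional: tier aligns to tier
  bool -> bool, writer required: active aligns to active
  int64 -> int64, writer optional: age aligns to version
  int64 -> int64, writer optional: seq aligns to seq
  bool -> bool, writer required: verified aligns to verified
  avatar has no writer counterpart
  int64 -> int64, writer required: id aligns to id
  leftover writer field: payload
  nothing fires on User: forward is COMPATIBLE


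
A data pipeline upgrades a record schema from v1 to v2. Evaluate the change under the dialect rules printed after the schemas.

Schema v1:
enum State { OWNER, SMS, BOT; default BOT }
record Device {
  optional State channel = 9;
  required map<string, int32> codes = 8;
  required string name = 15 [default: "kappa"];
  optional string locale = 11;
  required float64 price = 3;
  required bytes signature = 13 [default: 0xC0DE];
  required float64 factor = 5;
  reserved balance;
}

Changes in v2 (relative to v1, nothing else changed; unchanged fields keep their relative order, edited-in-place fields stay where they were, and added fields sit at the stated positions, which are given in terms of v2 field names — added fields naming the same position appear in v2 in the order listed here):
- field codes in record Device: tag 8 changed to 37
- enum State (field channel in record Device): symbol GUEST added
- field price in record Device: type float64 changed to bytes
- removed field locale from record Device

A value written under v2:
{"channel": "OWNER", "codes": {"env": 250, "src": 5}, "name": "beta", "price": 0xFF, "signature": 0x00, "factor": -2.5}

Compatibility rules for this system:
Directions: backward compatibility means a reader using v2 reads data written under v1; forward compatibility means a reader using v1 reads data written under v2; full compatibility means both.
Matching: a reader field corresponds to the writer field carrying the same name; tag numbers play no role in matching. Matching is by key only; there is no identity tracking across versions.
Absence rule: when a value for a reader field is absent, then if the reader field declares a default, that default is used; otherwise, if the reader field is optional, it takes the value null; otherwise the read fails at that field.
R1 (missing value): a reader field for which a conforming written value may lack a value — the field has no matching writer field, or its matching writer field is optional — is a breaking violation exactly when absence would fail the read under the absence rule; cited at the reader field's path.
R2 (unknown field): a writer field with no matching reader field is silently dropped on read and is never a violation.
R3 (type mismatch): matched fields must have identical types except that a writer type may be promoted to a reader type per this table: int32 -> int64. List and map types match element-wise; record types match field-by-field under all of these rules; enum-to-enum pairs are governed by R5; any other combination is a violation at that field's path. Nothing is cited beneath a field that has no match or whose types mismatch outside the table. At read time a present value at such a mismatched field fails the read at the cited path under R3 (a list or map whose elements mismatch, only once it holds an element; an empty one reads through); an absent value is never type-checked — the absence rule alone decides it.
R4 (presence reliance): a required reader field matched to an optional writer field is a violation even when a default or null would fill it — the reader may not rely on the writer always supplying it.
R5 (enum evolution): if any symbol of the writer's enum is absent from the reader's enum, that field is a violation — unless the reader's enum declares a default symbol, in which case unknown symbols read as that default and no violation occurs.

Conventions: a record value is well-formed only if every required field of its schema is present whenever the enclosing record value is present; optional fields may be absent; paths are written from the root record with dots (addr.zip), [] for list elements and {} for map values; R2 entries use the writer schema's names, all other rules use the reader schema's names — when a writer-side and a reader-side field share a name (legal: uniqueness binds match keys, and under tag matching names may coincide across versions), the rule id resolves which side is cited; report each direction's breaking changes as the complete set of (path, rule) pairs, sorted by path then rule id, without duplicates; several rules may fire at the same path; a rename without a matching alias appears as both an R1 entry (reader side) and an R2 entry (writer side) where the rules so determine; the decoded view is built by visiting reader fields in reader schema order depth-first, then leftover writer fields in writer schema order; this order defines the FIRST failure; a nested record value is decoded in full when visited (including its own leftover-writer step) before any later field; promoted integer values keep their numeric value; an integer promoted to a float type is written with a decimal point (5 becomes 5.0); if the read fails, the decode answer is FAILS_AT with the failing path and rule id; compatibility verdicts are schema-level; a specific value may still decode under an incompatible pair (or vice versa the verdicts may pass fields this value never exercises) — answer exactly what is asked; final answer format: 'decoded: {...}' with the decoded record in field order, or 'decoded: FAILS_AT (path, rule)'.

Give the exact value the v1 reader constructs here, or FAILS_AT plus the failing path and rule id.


decoded: FAILS_AT (price, R3)

in Device below, arrows point writer -> reader
migrating the Device value to v1:
  channel := "OWNER"
  codes := {"env": 250, "src": 5}
  name := "beta"
  locale := null (not supplied -> null)
  read fails at price under R3
  => FAILS_AT (price, R3)
remaining Device differences; none change what is asked:
  field codes in record Device: tag 8 changed to 37 -> fires no rule on Device under this dialect and leaves the result unchanged
  enum State (field channel in record Device): symbol GUEST added -> fires no rule on Device under this dialect and leaves the result unchanged
  removed field locale from record Device -> fires no rule on Device under this dialect and leaves the result unchanged


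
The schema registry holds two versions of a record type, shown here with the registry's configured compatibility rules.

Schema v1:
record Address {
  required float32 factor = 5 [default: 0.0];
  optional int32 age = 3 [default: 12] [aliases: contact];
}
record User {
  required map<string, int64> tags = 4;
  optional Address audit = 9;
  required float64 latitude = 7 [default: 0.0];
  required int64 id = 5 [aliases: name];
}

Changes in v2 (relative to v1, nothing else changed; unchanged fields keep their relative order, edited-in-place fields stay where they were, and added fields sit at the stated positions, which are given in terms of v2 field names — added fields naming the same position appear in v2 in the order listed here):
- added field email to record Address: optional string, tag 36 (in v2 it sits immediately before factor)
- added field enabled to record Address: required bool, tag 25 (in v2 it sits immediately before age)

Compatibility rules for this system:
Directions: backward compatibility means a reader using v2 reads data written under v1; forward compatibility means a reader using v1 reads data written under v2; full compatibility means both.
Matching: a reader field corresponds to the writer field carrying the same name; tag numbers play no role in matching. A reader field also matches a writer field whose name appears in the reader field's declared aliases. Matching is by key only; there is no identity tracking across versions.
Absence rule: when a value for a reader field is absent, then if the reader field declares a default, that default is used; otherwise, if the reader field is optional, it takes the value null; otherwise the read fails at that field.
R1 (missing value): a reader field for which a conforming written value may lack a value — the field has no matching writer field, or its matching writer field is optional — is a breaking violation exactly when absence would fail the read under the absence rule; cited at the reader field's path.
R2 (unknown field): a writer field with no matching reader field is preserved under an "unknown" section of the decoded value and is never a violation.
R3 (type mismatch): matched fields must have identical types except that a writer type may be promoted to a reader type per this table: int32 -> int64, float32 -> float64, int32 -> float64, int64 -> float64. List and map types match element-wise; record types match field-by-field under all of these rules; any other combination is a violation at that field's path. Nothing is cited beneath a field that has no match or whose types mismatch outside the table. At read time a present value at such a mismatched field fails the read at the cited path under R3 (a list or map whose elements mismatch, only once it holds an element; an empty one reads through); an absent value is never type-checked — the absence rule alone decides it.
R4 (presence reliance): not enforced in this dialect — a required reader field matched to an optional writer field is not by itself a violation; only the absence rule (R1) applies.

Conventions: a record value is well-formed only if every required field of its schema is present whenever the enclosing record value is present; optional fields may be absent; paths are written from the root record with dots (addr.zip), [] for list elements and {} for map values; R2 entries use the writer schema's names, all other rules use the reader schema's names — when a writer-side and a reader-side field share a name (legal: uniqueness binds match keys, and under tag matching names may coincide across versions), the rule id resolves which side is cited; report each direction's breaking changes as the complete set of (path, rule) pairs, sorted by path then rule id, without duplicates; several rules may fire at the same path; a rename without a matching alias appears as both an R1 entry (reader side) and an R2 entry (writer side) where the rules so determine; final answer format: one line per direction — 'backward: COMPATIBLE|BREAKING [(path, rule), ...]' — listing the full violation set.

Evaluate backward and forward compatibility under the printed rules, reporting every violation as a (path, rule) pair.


backward: BREAKING [(audit.enabled, R1)]; forward: COMPATIBLE []

each type pair in User: writer, then reader
backward for User (reader v2, writer v1):
  tags: paired with writer tags (map<string, int64> -> map<string, int64>; writer required)
  audit: paired with writer audit (Address -> Address; writer optional)
  latitude: paired with writer latitude (float64 -> float64; writer required)
  id: paired with writer id (int64 -> int64; writer required)
  audit.email: no writer match
  audit.factor: paired with writer audit.factor (float32 -> float32; writer required)
  audit.enabled: no writer match
  audit.age: paired with writer audit.age (int32 -> int32; writer optional)
  breaking: (audit.enabled, R1)
  => 1 violation(s): backward is BREAKING for User
forward for User (reader v1, writer v2):
  tags: paired with writer tags (map<string, int64> -> map<string, int64>; writer required)
  audit: paired with writer audit (Address -> Address; writer optional)
  latitude: paired with writer latitude (float64 -> float64; writer required)
  id: paired with writer id (int64 -> int64; writer required)
  audit.factor: paired with writer audit.factor (float32 -> float32; writer required)
  audit.age: paired with writer audit.age (int32 -> int32; writer optional)
  writer field audit.email has no reader counterpart
  writer field audit.enabled has no reader counterpart
  => forward verdict for User: COMPATIBLE, no violations


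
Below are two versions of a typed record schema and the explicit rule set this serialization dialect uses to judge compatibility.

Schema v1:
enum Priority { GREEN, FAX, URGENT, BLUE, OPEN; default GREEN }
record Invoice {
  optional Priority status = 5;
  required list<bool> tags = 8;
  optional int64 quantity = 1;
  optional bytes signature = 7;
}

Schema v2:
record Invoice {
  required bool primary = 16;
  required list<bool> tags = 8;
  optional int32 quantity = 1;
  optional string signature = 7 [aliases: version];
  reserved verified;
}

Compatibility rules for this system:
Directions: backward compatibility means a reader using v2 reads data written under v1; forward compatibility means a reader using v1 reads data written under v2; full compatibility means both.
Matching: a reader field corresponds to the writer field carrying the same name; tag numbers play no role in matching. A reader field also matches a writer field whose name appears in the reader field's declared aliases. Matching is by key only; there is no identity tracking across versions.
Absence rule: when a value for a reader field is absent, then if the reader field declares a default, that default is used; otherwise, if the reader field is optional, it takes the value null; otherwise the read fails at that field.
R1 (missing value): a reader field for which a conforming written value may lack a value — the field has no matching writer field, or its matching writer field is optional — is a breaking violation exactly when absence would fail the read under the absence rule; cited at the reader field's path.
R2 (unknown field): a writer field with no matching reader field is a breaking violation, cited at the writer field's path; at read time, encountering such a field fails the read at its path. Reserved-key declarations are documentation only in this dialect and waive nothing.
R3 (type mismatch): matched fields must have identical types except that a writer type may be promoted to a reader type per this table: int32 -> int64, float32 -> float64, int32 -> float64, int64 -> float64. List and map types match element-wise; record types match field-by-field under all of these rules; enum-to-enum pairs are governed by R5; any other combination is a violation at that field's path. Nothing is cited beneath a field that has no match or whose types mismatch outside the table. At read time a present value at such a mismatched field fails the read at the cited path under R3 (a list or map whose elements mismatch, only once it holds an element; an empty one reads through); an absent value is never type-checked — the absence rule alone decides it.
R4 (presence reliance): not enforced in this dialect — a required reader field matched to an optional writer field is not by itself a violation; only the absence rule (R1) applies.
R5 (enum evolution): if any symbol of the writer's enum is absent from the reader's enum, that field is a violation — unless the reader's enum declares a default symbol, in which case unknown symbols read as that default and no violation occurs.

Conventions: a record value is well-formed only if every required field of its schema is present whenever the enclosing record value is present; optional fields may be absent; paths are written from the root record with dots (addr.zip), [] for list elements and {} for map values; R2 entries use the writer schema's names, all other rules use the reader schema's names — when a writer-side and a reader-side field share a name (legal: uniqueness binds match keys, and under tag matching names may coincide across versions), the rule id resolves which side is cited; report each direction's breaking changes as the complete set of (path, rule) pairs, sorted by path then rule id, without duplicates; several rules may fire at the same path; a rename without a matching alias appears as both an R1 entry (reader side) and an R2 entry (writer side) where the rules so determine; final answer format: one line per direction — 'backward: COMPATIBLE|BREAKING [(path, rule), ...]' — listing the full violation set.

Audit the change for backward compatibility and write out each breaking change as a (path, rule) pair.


each type pair in Invoice: writer, then reader
backward for Invoice (reader v2, writer v1):
  primary: no writer match
  tags: list<bool> -> list<bool>, writer required; from tags
  quantity: int64 -> int32, writer optional; from quantity
  signature: bytes -> string, writer optional; from signature
  writer field status has no reader counterpart
  rule R1 violated at primary
  rule R3 violated at quantity
  rule R3 violated at signature
  rule R2 violated at status
  => 4 violation(s): backward is BREAKING for Invoice

backward: BREAKING [(primary, R1), (quantity, R3), (signature, R3), (status, R2)]


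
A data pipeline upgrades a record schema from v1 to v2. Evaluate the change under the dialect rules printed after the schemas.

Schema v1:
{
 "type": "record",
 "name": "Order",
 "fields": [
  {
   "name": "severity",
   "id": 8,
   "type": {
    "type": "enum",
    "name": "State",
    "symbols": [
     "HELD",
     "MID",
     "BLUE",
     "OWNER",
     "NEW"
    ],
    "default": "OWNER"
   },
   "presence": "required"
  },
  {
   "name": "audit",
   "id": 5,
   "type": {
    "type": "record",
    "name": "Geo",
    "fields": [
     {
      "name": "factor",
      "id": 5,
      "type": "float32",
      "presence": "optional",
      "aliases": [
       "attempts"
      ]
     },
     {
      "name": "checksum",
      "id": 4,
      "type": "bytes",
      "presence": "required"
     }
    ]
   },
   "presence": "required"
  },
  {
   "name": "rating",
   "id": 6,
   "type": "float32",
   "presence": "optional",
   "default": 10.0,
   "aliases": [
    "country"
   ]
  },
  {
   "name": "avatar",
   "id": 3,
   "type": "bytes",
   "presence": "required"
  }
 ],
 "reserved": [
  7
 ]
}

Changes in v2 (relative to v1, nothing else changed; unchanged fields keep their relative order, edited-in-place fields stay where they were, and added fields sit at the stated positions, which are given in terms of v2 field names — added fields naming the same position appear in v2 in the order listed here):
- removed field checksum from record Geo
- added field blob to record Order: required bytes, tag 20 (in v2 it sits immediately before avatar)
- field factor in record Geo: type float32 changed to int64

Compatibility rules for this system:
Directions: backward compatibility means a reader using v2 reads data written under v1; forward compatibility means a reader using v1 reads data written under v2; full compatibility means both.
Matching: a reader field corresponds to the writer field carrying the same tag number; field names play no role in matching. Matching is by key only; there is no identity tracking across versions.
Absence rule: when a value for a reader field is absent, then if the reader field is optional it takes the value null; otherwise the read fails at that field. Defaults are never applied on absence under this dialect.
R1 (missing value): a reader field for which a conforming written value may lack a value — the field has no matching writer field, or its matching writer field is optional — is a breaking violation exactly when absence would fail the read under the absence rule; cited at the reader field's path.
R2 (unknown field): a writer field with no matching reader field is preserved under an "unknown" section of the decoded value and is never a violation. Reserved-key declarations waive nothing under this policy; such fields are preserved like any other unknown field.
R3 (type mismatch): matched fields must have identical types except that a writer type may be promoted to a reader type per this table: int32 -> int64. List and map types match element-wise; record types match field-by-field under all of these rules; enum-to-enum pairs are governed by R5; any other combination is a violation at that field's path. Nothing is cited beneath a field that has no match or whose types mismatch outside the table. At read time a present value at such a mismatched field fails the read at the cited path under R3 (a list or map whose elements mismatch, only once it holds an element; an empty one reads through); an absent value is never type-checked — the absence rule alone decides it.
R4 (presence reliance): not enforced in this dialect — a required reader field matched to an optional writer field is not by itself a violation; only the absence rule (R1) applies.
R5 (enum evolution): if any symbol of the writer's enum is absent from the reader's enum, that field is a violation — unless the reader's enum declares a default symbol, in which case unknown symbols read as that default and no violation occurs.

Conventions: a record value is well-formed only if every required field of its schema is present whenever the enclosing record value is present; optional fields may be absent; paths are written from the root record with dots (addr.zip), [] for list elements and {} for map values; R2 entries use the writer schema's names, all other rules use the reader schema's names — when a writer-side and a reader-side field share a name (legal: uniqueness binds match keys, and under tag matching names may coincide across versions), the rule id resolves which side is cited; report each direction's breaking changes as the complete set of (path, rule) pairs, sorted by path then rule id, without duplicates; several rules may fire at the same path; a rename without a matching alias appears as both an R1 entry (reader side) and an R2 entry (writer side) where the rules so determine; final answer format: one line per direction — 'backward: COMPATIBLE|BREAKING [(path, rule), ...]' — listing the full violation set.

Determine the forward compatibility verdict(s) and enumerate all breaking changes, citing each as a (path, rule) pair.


forward: BREAKING [(audit.checksum, R1), (audit.factor, R3)]

arrows below run writer -> reader for Order
forward on Order — v1 reading data written by v2:
  severity: paired with writer severity (State -> State; writer required)
  audit: paired with writer audit (Geo -> Geo; writer required)
  rating: paired with writer rating (float32 -> float32; writer optional)
  avatar: paired with writer avatar (bytes -> bytes; writer required)
  writer field blob has no reader counterpart
  audit.factor: paired with writer audit.factor (int64 -> float32; writer optional)
  audit.checksum: no writer match
  breaking: (audit.checksum, R1)
  breaking: (audit.factor, R3)
  => 2 violation(s): forward is BREAKING for Order
diffs on Order not affecting the asked answer:
  added field blob to record Order: required bytes, tag 20 (in v2 it sits immediately before avatar) -> matters only for Order's backward compatibility — outside the asked direction


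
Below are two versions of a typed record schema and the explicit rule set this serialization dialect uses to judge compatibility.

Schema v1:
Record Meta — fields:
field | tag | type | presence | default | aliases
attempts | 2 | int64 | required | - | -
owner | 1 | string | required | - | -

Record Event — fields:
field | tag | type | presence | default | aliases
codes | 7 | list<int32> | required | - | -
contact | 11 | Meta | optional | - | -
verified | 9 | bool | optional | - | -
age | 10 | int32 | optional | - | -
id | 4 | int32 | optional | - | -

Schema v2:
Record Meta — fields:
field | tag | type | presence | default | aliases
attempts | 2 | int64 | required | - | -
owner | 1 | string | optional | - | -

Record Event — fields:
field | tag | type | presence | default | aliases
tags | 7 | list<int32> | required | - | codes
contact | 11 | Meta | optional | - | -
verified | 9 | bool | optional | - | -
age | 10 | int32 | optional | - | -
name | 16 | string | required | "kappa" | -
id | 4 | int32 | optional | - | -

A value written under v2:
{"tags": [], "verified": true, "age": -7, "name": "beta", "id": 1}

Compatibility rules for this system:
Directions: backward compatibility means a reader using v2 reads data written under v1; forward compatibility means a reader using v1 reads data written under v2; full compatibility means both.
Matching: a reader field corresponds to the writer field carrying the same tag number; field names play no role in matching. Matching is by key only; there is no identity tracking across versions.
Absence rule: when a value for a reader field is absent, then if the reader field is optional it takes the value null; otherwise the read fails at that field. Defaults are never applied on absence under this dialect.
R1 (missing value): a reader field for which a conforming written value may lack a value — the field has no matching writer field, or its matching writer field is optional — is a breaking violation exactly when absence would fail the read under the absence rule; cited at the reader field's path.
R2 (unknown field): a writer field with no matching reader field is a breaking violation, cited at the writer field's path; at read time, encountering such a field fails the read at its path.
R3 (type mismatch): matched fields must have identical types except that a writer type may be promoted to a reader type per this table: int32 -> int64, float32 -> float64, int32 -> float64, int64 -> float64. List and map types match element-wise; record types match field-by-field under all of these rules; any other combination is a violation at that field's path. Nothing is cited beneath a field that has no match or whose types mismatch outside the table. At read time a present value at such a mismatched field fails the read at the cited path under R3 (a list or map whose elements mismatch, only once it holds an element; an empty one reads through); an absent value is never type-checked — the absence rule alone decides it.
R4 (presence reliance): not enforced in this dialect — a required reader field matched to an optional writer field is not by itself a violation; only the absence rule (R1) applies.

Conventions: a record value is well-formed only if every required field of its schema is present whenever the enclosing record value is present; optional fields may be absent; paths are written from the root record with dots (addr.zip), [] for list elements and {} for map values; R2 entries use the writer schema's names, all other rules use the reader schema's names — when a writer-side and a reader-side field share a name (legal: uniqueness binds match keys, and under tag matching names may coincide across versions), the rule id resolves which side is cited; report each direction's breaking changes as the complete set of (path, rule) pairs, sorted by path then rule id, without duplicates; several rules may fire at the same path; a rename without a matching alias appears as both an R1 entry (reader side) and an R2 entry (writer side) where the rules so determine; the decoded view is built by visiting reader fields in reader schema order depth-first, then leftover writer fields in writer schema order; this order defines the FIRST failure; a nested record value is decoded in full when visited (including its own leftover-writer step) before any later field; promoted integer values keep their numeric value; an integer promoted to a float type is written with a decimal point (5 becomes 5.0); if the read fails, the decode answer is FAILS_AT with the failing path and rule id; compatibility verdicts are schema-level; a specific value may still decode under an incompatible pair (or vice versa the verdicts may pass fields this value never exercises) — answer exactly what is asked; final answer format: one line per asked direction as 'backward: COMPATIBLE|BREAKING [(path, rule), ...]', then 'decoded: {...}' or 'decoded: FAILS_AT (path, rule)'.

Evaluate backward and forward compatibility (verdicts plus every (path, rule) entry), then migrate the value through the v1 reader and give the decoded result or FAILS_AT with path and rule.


backward: BREAKING [(name, R1)]; forward: BREAKING [(contact.owner, R1), (name, R2)]; decoded: FAILS_AT (name, R2)

each type pair in Event: writer, then reader
checking backward for Event: reader v2 against writer v1:
  writer required, list<int32> -> list<int32>: reader tags maps from writer codes
  writer optional, Meta -> Meta: reader contact maps from writer contact
  writer optional, bool -> bool: reader verified maps from writer verified
  writer optional, int32 -> int32: reader age maps from writer age
  no writer field matches reader name
  writer optional, int32 -> int32: reader id maps from writer id
  writer required, int64 -> int64: reader contact.attempts maps from writer contact.attempts
  writer required, string -> string: reader contact.owner maps from writer contact.owner
  rule R1 violated at name
  => 1 violation(s): backward is BREAKING for Event
checking forward for Event: reader v1 against writer v2:
  writer required, list<int32> -> list<int32>: reader codes maps from writer tags
  writer optional, Meta -> Meta: reader contact maps from writer contact
  writer optional, bool -> bool: reader verified maps from writer verified
  writer optional, int32 -> int32: reader age maps from writer age
  writer optional, int32 -> int32: reader id maps from writer id
  writer name: unknown to reader
  writer required, int64 -> int64: reader contact.attempts maps from writer contact.attempts
  writer optional, string -> string: reader contact.owner maps from writer contact.owner
  rule R1 violated at contact.owner
  rule R2 violated at name
  => 2 violation(s): forward is BREAKING for Event
decoding the Event value with the v1 reader:
  codes := [] (from writer tags)
  contact := null (absent, optional -> null)
  verified := true
  age := -7
  id := 1
  read fails at name under R2 (unknown field)
  => FAILS_AT (name, R2)


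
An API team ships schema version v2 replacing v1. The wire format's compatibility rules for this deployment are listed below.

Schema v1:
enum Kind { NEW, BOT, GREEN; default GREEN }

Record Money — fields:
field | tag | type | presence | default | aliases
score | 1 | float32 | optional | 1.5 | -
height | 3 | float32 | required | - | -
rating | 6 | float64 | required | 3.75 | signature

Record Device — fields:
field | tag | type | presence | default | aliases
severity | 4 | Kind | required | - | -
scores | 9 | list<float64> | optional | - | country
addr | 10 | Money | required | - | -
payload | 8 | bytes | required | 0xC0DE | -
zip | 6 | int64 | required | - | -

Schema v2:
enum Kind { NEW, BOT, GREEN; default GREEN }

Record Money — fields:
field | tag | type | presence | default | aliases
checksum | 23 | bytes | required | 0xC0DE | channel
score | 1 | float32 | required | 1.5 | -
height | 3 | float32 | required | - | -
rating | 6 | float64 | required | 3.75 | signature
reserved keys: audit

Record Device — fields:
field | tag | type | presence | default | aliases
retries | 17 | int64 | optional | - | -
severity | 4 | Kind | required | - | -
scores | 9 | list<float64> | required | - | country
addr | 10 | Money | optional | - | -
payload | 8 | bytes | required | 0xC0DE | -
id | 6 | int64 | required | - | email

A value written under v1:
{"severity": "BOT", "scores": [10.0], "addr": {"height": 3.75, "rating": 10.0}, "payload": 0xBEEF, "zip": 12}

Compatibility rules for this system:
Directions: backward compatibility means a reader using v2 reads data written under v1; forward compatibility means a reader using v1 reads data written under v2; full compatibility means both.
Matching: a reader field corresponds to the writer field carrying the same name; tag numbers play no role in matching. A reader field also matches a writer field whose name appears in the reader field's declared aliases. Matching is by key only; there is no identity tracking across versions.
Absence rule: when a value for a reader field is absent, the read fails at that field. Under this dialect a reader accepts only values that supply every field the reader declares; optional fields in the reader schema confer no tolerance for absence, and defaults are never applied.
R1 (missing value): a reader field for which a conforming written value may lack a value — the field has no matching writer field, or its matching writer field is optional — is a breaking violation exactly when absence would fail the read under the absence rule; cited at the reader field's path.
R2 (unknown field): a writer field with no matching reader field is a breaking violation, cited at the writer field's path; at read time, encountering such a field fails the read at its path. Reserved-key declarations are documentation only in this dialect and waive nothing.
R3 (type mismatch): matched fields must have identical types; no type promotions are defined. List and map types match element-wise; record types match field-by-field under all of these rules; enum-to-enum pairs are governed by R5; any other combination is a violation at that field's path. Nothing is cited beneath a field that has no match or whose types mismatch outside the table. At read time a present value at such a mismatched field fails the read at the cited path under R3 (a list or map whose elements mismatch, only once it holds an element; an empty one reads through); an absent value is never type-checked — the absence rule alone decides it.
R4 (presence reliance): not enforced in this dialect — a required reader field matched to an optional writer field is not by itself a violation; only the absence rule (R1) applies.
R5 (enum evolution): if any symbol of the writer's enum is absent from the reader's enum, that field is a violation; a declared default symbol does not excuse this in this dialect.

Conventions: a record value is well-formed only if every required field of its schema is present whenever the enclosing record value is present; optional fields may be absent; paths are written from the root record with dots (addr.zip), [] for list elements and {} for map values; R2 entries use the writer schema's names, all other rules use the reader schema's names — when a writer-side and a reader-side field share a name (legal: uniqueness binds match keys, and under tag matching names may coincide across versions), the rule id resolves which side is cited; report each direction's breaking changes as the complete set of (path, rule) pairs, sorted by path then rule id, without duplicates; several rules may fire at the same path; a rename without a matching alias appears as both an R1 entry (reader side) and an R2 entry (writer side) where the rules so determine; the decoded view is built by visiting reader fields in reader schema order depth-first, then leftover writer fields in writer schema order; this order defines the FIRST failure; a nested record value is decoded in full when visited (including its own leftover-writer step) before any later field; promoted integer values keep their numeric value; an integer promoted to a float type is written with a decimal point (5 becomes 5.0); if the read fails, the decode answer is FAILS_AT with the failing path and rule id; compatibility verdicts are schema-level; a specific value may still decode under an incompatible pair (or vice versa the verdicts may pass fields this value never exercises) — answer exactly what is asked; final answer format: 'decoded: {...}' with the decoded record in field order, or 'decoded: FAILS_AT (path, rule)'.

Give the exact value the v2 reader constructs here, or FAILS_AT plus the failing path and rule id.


the writer's type comes first in each Device pair
migrating the Device value to v2:
  read fails at retries under R1 (no fill)
  => FAILS_AT (retries, R1)
remaining Device differences; none change what is asked:
  field addr in record Device: required changed to optional -> changes Device's schema-level verdicts only — the decode of this value is the same
  renamed field zip to id in record Device -> changes Device's schema-level verdicts only — the decode of this value is the same
  field scores in record Device: optional changed to required -> changes Device's schema-level verdicts only — the decode of this value is the same
  field score in record Money: optional changed to required -> changes Device's schema-level verdicts only — the decode of this value is the same
  added field checksum to record Money: required bytes, tag 23, default 0xC0DE (in v2 it sits immediately before score) -> changes Device's schema-level verdicts only — the decode of this value is the same

decoded: FAILS_AT (retries, R1)
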